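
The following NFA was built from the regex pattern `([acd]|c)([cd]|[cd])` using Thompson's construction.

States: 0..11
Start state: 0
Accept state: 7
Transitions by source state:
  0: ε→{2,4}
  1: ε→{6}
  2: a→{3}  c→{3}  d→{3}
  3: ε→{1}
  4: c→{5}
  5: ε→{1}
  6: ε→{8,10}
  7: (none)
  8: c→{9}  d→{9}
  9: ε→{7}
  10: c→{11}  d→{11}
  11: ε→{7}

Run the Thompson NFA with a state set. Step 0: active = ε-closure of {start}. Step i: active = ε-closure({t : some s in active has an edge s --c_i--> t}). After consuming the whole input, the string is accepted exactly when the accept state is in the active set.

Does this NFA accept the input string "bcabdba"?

Answer: REJECT

Derivation:
start: ε-closure({0}) = {0,2,4}
'b' @ 1: {}  — dead — no transitions
rest 'cabdba' ignored (set empty)
final: {}; accept 7 not in set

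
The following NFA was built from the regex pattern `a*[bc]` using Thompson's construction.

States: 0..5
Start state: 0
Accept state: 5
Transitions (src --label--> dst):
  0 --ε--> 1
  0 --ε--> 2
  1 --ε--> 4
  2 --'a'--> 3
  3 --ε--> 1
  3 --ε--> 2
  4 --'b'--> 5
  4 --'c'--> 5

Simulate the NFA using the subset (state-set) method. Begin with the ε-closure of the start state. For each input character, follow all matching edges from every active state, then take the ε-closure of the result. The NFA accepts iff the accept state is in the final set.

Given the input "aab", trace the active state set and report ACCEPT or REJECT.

start: ε-closure({0}) = {0,1,2,4}
'a' @ 1: {1,2,3,4}
'a' @ 2: {1,2,3,4}
'b' @ 3: {5}  [accepting]
end set {5} — state 5 in

Answer: ACCEPT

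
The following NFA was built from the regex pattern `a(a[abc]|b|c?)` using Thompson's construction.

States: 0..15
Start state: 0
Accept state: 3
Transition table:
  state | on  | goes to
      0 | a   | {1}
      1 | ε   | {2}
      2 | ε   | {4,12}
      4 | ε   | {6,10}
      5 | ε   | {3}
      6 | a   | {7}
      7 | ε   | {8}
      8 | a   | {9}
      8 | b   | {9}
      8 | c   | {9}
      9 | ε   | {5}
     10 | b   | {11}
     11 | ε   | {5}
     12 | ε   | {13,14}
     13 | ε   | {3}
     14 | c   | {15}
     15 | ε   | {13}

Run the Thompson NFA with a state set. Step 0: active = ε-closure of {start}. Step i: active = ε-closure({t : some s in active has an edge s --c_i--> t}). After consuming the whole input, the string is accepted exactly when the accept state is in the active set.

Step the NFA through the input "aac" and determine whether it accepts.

start: ε-closure({0}) = {0}
'a' @ 1: {1,2,3,4,6,10,12,13,14}  ✓accept
'a' @ 2: {7,8}
'c' @ 3: {3,5,9}  ✓accept
final: {3,5,9}; accept 3 in set

Answer: ACCEPT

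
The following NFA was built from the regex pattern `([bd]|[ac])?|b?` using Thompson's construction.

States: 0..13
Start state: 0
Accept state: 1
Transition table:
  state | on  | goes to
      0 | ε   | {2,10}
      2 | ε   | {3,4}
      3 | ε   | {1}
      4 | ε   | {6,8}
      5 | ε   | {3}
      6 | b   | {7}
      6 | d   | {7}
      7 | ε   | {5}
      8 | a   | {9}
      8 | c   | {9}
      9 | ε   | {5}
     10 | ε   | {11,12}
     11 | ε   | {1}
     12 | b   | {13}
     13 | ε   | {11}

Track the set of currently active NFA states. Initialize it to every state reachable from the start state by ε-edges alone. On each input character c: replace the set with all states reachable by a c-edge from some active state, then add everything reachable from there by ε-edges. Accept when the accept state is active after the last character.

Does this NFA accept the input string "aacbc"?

Answer: REJECT

Derivation:
S₀ = ε-closure({0}) = {0,1,2,3,4,6,8,10,11,12}
'a' @ 1: {1,3,5,9}  (accept∈set)
'a' @ 2: {}  — state set empty
rest 'cbc' ignored (set empty)
final: {}; accept 1 not in set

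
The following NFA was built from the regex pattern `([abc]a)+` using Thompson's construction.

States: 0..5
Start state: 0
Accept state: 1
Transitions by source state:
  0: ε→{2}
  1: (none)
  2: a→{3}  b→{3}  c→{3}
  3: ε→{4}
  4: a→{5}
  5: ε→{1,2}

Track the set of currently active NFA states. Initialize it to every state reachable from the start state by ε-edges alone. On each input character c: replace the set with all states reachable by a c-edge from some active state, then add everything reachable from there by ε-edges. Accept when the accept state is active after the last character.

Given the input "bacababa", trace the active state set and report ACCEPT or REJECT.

initial (ε-close {0}): {0,2}
'b' @ 1: {3,4}
'a' @ 2: {1,2,5}  (accept∈set)
'c' @ 3: {3,4}
'a' @ 4: {1,2,5}  (accept∈set)
'b' @ 5: {3,4}
'a' @ 6: {1,2,5}  (accept∈set)
'b' @ 7: {3,4}
'a' @ 8: {1,2,5}  (accept∈set)
end set {1,2,5} — state 1 in

Answer: ACCEPT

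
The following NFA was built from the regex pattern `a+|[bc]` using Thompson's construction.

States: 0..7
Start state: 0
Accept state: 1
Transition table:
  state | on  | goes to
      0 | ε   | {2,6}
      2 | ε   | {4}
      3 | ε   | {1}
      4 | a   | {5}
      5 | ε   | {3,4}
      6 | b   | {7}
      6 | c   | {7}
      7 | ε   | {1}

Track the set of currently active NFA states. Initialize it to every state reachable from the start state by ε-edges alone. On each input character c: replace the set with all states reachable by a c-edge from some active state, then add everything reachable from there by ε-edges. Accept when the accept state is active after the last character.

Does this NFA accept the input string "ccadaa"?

Answer: REJECT

Derivation:
start: ε-closure({0}) = {0,2,4,6}
'c' @ 1: {1,7}  ✓accept
'c' @ 2: {}  — state set empty
rest 'adaa' ignored (set empty)
end set {} — state 1 not in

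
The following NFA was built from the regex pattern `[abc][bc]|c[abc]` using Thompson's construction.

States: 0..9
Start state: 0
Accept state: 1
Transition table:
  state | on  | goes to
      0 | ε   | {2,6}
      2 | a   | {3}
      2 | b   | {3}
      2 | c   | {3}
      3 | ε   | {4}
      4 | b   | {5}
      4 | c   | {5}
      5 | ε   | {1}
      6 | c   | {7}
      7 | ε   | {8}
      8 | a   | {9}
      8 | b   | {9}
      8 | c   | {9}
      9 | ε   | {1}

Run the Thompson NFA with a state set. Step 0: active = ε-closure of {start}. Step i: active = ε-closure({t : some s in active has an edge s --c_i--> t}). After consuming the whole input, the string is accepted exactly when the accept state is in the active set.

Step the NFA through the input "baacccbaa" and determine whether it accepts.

Answer: REJECT

Derivation:
initial (ε-close {0}): {0,2,6}
'b' @ 1: {3,4}
'a' @ 2: {}  — dead — no transitions
rest 'acccbaa' ignored (set empty)
end set {} — state 1 not in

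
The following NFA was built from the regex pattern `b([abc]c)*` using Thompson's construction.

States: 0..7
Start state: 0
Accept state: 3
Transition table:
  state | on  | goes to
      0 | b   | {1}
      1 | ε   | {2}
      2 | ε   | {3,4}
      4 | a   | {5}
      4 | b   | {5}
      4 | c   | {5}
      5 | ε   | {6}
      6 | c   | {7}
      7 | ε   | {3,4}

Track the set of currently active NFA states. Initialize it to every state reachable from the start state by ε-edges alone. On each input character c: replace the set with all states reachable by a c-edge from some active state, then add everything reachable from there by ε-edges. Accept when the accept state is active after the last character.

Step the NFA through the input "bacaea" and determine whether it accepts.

Answer: REJECT

Derivation:
start: ε-closure({0}) = {0}
'b' @ 1: {1,2,3,4}  (accept∈set)
'a' @ 2: {5,6}
'c' @ 3: {3,4,7}  (accept∈set)
'a' @ 4: {5,6}
'e' @ 5: {}  — state set empty
rest 'a' ignored (set empty)
final: {}; accept 3 not in set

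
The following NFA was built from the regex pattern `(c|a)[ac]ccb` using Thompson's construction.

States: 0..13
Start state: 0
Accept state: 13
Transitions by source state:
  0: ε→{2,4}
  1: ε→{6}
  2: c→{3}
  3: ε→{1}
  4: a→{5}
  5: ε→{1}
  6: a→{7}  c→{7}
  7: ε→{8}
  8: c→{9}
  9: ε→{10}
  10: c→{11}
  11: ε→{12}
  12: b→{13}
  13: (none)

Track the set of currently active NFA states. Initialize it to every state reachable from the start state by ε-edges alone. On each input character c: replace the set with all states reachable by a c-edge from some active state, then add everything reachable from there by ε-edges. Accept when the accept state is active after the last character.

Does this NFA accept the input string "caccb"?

S₀ = ε-closure({0}) = {0,2,4}
'c' @ 1: {1,3,6}
'a' @ 2: {7,8}
'c' @ 3: {9,10}
'c' @ 4: {11,12}
'b' @ 5: {13}  [accepting]
after full input: {13}  (accept=13 in)

Answer: ACCEPT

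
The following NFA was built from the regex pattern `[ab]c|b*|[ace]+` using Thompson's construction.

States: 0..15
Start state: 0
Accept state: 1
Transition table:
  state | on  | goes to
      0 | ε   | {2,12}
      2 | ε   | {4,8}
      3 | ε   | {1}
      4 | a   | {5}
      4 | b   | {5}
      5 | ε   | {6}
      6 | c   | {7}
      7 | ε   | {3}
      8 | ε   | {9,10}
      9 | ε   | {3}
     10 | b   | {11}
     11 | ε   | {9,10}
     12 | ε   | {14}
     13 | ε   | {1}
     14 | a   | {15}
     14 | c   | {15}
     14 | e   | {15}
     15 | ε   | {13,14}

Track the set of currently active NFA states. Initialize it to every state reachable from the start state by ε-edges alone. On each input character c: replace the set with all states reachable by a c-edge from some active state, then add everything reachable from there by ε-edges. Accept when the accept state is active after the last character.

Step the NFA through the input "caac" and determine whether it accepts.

Answer: ACCEPT

Trace:
S₀ = ε-closure({0}) = {0,1,2,3,4,8,9,10,12,14}
'c' @ 1: {1,13,14,15}  (accept∈set)
'a' @ 2: {1,13,14,15}  (accept∈set)
'a' @ 3: {1,13,14,15}  (accept∈set)
'c' @ 4: {1,13,14,15}  (accept∈set)
after full input: {1,13,14,15}  (accept=1 in)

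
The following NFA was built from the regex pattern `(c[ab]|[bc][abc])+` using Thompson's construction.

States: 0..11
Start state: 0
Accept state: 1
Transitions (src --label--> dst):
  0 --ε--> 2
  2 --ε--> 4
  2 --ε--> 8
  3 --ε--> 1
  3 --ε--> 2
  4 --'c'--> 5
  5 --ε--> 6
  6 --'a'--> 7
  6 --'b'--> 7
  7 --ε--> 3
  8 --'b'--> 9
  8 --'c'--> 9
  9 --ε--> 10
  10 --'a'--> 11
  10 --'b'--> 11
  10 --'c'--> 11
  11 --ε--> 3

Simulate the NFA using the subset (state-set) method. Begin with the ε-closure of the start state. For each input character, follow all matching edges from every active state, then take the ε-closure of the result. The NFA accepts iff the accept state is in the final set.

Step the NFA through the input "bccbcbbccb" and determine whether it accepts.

Answer: ACCEPT

Steps:
S₀ = ε-closure({0}) = {0,2,4,8}
'b' @ 1: {9,10}
'c' @ 2: {1,2,3,4,8,11}  ✓accept
'c' @ 3: {5,6,9,10}
'b' @ 4: {1,2,3,4,7,8,11}  ✓accept
'c' @ 5: {5,6,9,10}
'b' @ 6: {1,2,3,4,7,8,11}  ✓accept
'b' @ 7: {9,10}
'c' @ 8: {1,2,3,4,8,11}  ✓accept
'c' @ 9: {5,6,9,10}
'b' @ 10: {1,2,3,4,7,8,11}  ✓accept
after full input: {1,2,3,4,7,8,11}  (accept=1 in)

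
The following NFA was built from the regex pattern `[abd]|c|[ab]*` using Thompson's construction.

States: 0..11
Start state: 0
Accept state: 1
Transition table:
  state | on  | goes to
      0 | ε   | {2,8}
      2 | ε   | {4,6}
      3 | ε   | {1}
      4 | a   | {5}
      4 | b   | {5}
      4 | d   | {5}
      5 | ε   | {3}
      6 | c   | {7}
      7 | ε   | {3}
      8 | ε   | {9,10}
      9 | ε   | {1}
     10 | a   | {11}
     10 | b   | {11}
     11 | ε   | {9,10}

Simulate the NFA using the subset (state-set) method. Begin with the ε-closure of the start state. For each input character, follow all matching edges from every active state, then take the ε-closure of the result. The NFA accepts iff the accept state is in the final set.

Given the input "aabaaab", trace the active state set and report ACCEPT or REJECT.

Answer: ACCEPT

Steps:
S₀ = ε-closure({0}) = {0,1,2,4,6,8,9,10}
'a' @ 1: {1,3,5,9,10,11}  [accepting]
'a' @ 2: {1,9,10,11}  [accepting]
'b' @ 3: {1,9,10,11}  [accepting]
'a' @ 4: {1,9,10,11}  [accepting]
'a' @ 5: {1,9,10,11}  [accepting]
'a' @ 6: {1,9,10,11}  [accepting]
'b' @ 7: {1,9,10,11}  [accepting]
after full input: {1,9,10,11}  (accept=1 in)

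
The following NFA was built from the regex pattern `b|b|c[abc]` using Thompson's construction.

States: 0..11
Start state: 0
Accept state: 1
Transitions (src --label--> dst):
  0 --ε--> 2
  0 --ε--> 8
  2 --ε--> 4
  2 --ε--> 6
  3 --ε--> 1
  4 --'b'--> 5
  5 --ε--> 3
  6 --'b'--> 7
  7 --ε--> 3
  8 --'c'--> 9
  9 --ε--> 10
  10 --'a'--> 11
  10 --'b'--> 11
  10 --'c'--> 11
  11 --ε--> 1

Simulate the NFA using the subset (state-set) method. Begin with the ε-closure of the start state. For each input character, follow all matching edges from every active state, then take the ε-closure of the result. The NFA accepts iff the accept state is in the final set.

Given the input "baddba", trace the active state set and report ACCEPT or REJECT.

start: ε-closure({0}) = {0,2,4,6,8}
'b' @ 1: {1,3,5,7}  [accepting]
'a' @ 2: {}  — state set empty
rest 'ddba' ignored (set empty)
after full input: {}  (accept=1 not in)

Answer: REJECT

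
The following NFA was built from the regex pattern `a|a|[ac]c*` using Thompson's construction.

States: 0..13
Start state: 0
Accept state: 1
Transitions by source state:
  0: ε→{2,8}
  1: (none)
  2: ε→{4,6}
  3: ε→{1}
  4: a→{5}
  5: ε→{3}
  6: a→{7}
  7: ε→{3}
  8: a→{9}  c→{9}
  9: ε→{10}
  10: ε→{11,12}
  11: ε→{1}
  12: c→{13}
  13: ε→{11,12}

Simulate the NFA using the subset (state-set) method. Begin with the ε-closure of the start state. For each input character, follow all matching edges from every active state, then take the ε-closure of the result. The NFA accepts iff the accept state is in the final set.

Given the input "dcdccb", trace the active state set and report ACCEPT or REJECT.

start: ε-closure({0}) = {0,2,4,6,8}
'd' @ 1: {}  — dead — no transitions
rest 'cdccb' ignored (set empty)
final: {}; accept 1 not in set

Answer: REJECT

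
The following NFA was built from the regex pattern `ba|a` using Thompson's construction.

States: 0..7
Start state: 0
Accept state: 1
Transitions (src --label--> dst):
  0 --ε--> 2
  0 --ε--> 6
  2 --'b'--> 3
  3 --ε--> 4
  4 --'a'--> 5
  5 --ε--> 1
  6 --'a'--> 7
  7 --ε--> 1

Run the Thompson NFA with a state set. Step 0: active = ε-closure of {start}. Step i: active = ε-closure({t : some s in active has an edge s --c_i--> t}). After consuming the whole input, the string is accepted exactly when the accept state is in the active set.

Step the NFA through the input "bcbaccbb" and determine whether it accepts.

S₀ = ε-closure({0}) = {0,2,6}
'b' @ 1: {3,4}
'c' @ 2: {}  — dead — no transitions
rest 'baccbb' ignored (set empty)
after full input: {}  (accept=1 not in)

Answer: REJECT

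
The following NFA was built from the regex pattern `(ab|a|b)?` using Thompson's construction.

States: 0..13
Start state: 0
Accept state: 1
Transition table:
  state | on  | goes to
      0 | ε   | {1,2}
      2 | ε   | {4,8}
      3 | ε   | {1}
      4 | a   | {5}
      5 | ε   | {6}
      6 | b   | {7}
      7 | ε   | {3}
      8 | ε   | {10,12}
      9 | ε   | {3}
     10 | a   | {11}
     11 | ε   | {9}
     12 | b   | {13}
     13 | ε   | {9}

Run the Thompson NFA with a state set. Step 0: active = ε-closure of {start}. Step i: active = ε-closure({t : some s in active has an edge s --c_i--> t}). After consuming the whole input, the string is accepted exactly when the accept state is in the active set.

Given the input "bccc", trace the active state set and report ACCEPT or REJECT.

Answer: REJECT

Steps:
initial (ε-close {0}): {0,1,2,4,8,10,12}
'b' @ 1: {1,3,9,13}  [accepting]
'c' @ 2: {}  — dead — no transitions
rest 'cc' ignored (set empty)
final: {}; accept 1 not in set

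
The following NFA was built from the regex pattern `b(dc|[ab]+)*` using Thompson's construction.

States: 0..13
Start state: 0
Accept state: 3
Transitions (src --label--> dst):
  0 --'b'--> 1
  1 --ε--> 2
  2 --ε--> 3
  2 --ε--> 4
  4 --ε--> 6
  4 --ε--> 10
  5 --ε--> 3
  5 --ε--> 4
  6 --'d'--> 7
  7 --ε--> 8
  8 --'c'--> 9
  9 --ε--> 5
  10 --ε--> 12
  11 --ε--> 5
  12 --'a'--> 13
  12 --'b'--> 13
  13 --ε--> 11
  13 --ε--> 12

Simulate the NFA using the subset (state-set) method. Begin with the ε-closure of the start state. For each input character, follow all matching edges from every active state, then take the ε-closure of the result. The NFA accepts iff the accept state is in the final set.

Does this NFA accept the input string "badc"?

Answer: ACCEPT

Steps:
S₀ = ε-closure({0}) = {0}
'b' @ 1: {1,2,3,4,6,10,12}  (accept∈set)
'a' @ 2: {3,4,5,6,10,11,12,13}  (accept∈set)
'd' @ 3: {7,8}
'c' @ 4: {3,4,5,6,9,10,12}  (accept∈set)
final: {3,4,5,6,9,10,12}; accept 3 in set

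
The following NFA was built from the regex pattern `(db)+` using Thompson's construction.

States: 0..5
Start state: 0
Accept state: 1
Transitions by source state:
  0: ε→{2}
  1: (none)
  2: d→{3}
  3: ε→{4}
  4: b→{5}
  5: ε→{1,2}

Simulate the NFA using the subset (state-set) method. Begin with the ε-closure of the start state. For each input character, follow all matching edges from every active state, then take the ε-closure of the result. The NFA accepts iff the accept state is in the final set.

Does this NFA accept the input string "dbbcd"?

Answer: REJECT

Trace:
initial (ε-close {0}): {0,2}
'd' @ 1: {3,4}
'b' @ 2: {1,2,5}  ✓accept
'b' @ 3: {}  — dead — no transitions
rest 'cd' ignored (set empty)
final: {}; accept 1 not in set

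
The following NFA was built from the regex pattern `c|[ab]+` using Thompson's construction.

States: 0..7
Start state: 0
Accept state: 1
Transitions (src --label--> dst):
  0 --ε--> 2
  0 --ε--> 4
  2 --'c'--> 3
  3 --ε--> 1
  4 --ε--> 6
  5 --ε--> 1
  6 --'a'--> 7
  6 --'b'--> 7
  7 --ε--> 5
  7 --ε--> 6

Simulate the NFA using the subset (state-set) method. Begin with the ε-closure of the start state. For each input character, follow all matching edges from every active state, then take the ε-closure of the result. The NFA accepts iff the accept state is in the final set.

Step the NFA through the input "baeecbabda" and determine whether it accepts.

S₀ = ε-closure({0}) = {0,2,4,6}
'b' @ 1: {1,5,6,7}  [accepting]
'a' @ 2: {1,5,6,7}  [accepting]
'e' @ 3: {}  — no active states
rest 'ecbabda' ignored (set empty)
after full input: {}  (accept=1 not in)

Answer: REJECT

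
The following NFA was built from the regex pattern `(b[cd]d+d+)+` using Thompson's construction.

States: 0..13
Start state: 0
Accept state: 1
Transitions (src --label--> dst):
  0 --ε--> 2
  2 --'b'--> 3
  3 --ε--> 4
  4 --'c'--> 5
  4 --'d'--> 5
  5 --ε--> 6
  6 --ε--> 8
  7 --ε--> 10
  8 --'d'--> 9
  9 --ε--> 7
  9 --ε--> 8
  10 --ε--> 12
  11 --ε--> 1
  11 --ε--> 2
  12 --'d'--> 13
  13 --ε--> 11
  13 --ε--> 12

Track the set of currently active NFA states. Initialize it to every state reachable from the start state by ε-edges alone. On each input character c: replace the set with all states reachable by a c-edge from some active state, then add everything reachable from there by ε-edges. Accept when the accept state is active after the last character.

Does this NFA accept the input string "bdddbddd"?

Answer: ACCEPT

Trace:
S₀ = ε-closure({0}) = {0,2}
'b' @ 1: {3,4}
'd' @ 2: {5,6,8}
'd' @ 3: {7,8,9,10,12}
'd' @ 4: {1,2,7,8,9,10,11,12,13}  [accepting]
'b' @ 5: {3,4}
'd' @ 6: {5,6,8}
'd' @ 7: {7,8,9,10,12}
'd' @ 8: {1,2,7,8,9,10,11,12,13}  [accepting]
final: {1,2,7,8,9,10,11,12,13}; accept 1 in set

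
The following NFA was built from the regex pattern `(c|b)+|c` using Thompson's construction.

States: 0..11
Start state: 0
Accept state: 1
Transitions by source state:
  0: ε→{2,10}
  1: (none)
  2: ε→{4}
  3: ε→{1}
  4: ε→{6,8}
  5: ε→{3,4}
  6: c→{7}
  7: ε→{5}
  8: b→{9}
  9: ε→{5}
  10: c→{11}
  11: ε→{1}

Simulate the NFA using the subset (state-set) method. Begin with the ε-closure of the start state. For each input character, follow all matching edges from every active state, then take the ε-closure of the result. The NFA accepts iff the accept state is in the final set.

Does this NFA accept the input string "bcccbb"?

Answer: ACCEPT

Derivation:
start: ε-closure({0}) = {0,2,4,6,8,10}
'b' @ 1: {1,3,4,5,6,8,9}  [accepting]
'c' @ 2: {1,3,4,5,6,7,8}  [accepting]
'c' @ 3: {1,3,4,5,6,7,8}  [accepting]
'c' @ 4: {1,3,4,5,6,7,8}  [accepting]
'b' @ 5: {1,3,4,5,6,8,9}  [accepting]
'b' @ 6: {1,3,4,5,6,8,9}  [accepting]
end set {1,3,4,5,6,8,9} — state 1 in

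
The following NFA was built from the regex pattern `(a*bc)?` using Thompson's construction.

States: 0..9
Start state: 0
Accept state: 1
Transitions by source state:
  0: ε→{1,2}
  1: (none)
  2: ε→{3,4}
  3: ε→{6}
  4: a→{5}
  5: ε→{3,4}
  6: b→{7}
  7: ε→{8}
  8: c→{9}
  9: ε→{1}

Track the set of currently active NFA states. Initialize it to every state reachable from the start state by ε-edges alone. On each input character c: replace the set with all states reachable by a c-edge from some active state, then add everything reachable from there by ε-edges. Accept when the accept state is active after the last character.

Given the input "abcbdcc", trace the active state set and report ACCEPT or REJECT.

S₀ = ε-closure({0}) = {0,1,2,3,4,6}
'a' @ 1: {3,4,5,6}
'b' @ 2: {7,8}
'c' @ 3: {1,9}  [accepting]
'b' @ 4: {}  — no active states
rest 'dcc' ignored (set empty)
final: {}; accept 1 not in set

Answer: REJECT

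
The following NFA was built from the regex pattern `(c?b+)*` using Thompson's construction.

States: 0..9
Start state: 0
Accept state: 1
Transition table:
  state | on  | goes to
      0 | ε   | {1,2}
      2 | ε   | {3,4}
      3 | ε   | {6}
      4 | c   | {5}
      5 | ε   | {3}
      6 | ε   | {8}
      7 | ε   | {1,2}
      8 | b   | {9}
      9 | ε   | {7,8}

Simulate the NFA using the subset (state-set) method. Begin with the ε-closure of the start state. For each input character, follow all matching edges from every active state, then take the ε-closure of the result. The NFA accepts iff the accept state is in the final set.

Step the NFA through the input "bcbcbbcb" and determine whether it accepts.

initial (ε-close {0}): {0,1,2,3,4,6,8}
'b' @ 1: {1,2,3,4,6,7,8,9}  [accepting]
'c' @ 2: {3,5,6,8}
'b' @ 3: {1,2,3,4,6,7,8,9}  [accepting]
'c' @ 4: {3,5,6,8}
'b' @ 5: {1,2,3,4,6,7,8,9}  [accepting]
'b' @ 6: {1,2,3,4,6,7,8,9}  [accepting]
'c' @ 7: {3,5,6,8}
'b' @ 8: {1,2,3,4,6,7,8,9}  [accepting]
end set {1,2,3,4,6,7,8,9} — state 1 in

Answer: ACCEPT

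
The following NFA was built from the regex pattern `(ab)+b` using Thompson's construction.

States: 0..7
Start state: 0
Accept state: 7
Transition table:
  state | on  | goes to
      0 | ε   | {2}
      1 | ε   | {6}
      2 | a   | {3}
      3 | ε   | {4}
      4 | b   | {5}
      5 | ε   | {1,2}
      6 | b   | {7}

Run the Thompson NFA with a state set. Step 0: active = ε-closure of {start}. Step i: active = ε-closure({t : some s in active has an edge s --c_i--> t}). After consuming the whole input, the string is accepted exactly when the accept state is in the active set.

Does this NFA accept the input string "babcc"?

Answer: REJECT

Derivation:
S₀ = ε-closure({0}) = {0,2}
'b' @ 1: {}  — no active states
rest 'abcc' ignored (set empty)
final: {}; accept 7 not in set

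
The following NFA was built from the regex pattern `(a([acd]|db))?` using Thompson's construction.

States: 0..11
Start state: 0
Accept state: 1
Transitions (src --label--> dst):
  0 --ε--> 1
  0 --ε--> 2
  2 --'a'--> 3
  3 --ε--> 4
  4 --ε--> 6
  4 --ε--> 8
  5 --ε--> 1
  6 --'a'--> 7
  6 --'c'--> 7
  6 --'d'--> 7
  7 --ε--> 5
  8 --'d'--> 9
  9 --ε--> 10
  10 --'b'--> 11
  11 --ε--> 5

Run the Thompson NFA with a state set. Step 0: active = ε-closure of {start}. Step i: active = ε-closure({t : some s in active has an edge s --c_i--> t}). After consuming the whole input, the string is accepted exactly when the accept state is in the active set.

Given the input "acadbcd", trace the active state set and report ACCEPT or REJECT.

Answer: REJECT

Trace:
initial (ε-close {0}): {0,1,2}
'a' @ 1: {3,4,6,8}
'c' @ 2: {1,5,7}  [accepting]
'a' @ 3: {}  — state set empty
rest 'dbcd' ignored (set empty)
final: {}; accept 1 not in set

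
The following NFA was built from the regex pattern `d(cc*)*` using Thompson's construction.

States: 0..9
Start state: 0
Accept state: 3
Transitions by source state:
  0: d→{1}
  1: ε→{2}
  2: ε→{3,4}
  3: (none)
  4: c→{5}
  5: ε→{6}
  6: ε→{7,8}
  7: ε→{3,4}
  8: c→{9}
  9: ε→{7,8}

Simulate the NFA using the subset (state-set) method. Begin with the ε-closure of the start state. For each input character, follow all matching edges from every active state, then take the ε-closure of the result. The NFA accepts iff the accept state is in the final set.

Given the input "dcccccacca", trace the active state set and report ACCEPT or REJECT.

S₀ = ε-closure({0}) = {0}
'd' @ 1: {1,2,3,4}  (accept∈set)
'c' @ 2: {3,4,5,6,7,8}  (accept∈set)
'c' @ 3: {3,4,5,6,7,8,9}  (accept∈set)
'c' @ 4: {3,4,5,6,7,8,9}  (accept∈set)
'c' @ 5: {3,4,5,6,7,8,9}  (accept∈set)
'c' @ 6: {3,4,5,6,7,8,9}  (accept∈set)
'a' @ 7: {}  — no active states
rest 'cca' ignored (set empty)
final: {}; accept 3 not in set

Answer: REJECT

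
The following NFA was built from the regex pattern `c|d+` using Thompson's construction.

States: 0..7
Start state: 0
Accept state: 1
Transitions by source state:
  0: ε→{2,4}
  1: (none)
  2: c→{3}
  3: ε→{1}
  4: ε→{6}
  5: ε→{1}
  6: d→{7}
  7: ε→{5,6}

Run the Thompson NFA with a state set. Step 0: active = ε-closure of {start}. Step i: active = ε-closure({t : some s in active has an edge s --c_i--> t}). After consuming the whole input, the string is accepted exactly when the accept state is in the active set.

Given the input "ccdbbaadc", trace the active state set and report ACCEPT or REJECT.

start: ε-closure({0}) = {0,2,4,6}
'c' @ 1: {1,3}  [accepting]
'c' @ 2: {}  — no active states
rest 'dbbaadc' ignored (set empty)
final: {}; accept 1 not in set

Answer: REJECT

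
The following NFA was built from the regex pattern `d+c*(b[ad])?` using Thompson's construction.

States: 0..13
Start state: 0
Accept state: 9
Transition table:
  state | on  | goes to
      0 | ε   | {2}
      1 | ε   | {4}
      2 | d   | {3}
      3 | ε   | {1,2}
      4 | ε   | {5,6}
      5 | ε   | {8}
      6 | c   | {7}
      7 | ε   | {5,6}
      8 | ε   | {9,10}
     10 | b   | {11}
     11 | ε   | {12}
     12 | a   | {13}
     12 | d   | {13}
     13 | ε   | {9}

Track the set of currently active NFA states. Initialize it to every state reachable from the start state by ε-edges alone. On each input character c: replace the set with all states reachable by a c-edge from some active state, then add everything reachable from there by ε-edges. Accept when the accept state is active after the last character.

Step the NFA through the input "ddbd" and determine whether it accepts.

initial (ε-close {0}): {0,2}
'd' @ 1: {1,2,3,4,5,6,8,9,10}  ✓accept
'd' @ 2: {1,2,3,4,5,6,8,9,10}  ✓accept
'b' @ 3: {11,12}
'd' @ 4: {9,13}  ✓accept
after full input: {9,13}  (accept=9 in)

Answer: ACCEPT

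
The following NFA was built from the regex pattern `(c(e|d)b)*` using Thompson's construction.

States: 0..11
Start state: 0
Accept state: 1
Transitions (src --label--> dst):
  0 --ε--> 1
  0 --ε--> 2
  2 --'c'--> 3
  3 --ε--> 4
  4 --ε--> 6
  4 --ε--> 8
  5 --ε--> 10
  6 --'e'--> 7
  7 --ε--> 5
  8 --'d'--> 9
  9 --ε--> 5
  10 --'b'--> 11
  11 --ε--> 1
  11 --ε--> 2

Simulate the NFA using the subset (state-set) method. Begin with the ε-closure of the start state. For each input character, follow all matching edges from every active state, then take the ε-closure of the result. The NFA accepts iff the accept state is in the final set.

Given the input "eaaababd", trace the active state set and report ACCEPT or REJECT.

Answer: REJECT

Trace:
start: ε-closure({0}) = {0,1,2}
'e' @ 1: {}  — no active states
rest 'aaababd' ignored (set empty)
after full input: {}  (accept=1 not in)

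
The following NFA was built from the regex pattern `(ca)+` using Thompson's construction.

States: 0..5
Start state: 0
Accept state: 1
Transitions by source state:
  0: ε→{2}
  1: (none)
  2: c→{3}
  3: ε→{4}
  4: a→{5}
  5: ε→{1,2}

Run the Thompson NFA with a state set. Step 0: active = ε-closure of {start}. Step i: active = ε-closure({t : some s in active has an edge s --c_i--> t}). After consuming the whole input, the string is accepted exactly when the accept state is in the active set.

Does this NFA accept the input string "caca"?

Answer: ACCEPT

Derivation:
start: ε-closure({0}) = {0,2}
'c' @ 1: {3,4}
'a' @ 2: {1,2,5}  ✓accept
'c' @ 3: {3,4}
'a' @ 4: {1,2,5}  ✓accept
after full input: {1,2,5}  (accept=1 in)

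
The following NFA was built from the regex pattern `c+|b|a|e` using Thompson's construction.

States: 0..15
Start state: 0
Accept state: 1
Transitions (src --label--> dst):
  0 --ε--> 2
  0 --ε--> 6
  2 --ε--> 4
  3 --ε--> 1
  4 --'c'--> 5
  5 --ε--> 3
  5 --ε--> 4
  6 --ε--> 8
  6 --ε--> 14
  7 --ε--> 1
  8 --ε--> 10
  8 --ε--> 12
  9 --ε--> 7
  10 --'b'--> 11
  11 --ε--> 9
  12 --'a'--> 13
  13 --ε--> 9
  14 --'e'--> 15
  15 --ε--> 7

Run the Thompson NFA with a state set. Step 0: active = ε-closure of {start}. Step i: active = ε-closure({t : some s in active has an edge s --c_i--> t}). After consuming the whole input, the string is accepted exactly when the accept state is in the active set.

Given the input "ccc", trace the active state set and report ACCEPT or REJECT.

S₀ = ε-closure({0}) = {0,2,4,6,8,10,12,14}
'c' @ 1: {1,3,4,5}  [accepting]
'c' @ 2: {1,3,4,5}  [accepting]
'c' @ 3: {1,3,4,5}  [accepting]
final: {1,3,4,5}; accept 1 in set

Answer: ACCEPT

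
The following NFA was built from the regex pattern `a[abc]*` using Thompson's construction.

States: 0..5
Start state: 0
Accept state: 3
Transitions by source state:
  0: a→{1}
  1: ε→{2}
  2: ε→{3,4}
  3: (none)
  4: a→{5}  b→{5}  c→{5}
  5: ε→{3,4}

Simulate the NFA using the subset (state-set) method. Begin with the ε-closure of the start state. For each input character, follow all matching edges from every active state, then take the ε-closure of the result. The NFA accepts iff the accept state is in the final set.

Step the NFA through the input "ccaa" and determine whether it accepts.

Answer: REJECT

Steps:
start: ε-closure({0}) = {0}
'c' @ 1: {}  — state set empty
rest 'caa' ignored (set empty)
after full input: {}  (accept=3 not in)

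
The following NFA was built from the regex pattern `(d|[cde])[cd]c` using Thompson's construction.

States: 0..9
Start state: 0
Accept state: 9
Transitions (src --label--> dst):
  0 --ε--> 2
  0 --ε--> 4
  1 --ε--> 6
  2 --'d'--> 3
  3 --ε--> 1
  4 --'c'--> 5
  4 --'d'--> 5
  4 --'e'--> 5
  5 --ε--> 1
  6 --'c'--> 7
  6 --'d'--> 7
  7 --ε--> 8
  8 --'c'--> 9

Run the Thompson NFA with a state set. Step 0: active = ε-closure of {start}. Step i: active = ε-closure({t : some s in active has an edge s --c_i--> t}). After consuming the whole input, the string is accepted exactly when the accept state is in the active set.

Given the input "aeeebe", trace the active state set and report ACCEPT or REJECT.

Answer: REJECT

Steps:
start: ε-closure({0}) = {0,2,4}
'a' @ 1: {}  — dead — no transitions
rest 'eeebe' ignored (set empty)
after full input: {}  (accept=9 not in)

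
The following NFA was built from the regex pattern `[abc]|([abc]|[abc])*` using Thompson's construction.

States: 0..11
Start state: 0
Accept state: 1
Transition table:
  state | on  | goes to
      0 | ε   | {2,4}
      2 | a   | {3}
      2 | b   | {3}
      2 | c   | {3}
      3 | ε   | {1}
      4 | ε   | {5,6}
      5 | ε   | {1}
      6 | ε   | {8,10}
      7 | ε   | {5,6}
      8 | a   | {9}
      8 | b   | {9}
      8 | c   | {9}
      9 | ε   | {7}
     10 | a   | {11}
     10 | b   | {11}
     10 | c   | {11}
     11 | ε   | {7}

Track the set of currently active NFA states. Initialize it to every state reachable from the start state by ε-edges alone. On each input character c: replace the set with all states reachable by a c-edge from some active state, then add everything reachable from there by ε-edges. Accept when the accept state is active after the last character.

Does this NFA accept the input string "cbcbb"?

Answer: ACCEPT

Derivation:
start: ε-closure({0}) = {0,1,2,4,5,6,8,10}
'c' @ 1: {1,3,5,6,7,8,9,10,11}  (accept∈set)
'b' @ 2: {1,5,6,7,8,9,10,11}  (accept∈set)
'c' @ 3: {1,5,6,7,8,9,10,11}  (accept∈set)
'b' @ 4: {1,5,6,7,8,9,10,11}  (accept∈set)
'b' @ 5: {1,5,6,7,8,9,10,11}  (accept∈set)
end set {1,5,6,7,8,9,10,11} — state 1 in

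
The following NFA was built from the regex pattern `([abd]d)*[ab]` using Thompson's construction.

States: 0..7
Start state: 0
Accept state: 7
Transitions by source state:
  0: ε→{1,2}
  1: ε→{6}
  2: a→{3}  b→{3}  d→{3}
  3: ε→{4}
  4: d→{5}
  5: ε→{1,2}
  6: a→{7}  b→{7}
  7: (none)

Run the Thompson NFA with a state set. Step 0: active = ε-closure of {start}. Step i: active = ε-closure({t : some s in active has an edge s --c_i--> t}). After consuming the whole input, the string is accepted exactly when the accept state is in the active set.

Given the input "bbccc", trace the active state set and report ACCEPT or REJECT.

start: ε-closure({0}) = {0,1,2,6}
'b' @ 1: {3,4,7}  [accepting]
'b' @ 2: {}  — no active states
rest 'ccc' ignored (set empty)
end set {} — state 7 not in

Answer: REJECT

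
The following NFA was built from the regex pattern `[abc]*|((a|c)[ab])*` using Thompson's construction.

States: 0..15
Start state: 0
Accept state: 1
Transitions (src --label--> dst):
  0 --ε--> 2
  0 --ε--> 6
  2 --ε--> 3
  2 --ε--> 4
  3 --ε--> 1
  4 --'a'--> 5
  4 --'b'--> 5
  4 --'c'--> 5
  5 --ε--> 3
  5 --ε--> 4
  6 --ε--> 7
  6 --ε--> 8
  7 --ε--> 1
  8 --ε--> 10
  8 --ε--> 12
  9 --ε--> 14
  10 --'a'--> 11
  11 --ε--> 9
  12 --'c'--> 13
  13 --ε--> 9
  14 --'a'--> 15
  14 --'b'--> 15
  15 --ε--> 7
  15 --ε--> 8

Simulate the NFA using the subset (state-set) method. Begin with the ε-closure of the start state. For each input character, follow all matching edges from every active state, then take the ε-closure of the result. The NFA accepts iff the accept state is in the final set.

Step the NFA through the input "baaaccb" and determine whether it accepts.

initial (ε-close {0}): {0,1,2,3,4,6,7,8,10,12}
'b' @ 1: {1,3,4,5}  [accepting]
'a' @ 2: {1,3,4,5}  [accepting]
'a' @ 3: {1,3,4,5}  [accepting]
'a' @ 4: {1,3,4,5}  [accepting]
'c' @ 5: {1,3,4,5}  [accepting]
'c' @ 6: {1,3,4,5}  [accepting]
'b' @ 7: {1,3,4,5}  [accepting]
after full input: {1,3,4,5}  (accept=1 in)

Answer: ACCEPT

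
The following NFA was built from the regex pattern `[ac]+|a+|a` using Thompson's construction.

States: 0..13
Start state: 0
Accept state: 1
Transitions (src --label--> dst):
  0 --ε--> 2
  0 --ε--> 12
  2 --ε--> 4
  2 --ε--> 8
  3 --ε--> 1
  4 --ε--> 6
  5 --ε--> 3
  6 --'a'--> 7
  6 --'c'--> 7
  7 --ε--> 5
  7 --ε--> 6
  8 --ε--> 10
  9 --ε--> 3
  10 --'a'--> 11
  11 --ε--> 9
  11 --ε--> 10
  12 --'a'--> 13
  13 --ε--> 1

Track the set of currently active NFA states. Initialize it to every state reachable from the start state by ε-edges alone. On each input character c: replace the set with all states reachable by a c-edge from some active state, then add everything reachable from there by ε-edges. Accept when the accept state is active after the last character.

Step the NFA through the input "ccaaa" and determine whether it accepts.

S₀ = ε-closure({0}) = {0,2,4,6,8,10,12}
'c' @ 1: {1,3,5,6,7}  ✓accept
'c' @ 2: {1,3,5,6,7}  ✓accept
'a' @ 3: {1,3,5,6,7}  ✓accept
'a' @ 4: {1,3,5,6,7}  ✓accept
'a' @ 5: {1,3,5,6,7}  ✓accept
after full input: {1,3,5,6,7}  (accept=1 in)

Answer: ACCEPT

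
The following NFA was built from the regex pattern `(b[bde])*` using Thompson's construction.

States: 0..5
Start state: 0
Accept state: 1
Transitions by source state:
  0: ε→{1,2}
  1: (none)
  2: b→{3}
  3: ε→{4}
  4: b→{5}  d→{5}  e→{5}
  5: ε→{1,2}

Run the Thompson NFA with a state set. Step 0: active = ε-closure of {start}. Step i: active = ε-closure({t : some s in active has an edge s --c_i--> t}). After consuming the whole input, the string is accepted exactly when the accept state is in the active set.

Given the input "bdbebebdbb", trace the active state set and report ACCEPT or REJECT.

S₀ = ε-closure({0}) = {0,1,2}
'b' @ 1: {3,4}
'd' @ 2: {1,2,5}  ✓accept
'b' @ 3: {3,4}
'e' @ 4: {1,2,5}  ✓accept
'b' @ 5: {3,4}
'e' @ 6: {1,2,5}  ✓accept
'b' @ 7: {3,4}
'd' @ 8: {1,2,5}  ✓accept
'b' @ 9: {3,4}
'b' @ 10: {1,2,5}  ✓accept
final: {1,2,5}; accept 1 in set

Answer: ACCEPT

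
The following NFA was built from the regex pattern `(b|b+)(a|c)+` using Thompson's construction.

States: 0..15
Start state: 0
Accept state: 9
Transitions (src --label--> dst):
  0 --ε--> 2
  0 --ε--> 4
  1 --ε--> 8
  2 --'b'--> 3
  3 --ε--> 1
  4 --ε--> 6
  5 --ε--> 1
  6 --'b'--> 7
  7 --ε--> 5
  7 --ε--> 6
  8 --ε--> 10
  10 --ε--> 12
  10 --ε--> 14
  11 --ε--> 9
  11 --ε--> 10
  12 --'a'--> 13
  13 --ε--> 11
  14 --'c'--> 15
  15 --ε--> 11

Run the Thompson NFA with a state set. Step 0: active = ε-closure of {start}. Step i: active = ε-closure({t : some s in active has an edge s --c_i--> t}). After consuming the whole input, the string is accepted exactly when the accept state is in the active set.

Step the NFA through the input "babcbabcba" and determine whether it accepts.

Answer: REJECT

Derivation:
initial (ε-close {0}): {0,2,4,6}
'b' @ 1: {1,3,5,6,7,8,10,12,14}
'a' @ 2: {9,10,11,12,13,14}  (accept∈set)
'b' @ 3: {}  — dead — no transitions
rest 'cbabcba' ignored (set empty)
final: {}; accept 9 not in set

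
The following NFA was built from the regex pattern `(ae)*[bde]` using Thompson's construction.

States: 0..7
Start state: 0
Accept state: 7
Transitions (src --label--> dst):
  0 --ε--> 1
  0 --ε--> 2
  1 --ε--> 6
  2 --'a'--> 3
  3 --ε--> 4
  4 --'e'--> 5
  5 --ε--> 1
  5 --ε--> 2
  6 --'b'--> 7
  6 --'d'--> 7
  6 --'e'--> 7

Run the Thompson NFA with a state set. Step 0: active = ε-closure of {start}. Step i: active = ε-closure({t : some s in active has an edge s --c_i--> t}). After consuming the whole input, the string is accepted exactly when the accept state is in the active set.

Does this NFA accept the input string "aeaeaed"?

start: ε-closure({0}) = {0,1,2,6}
'a' @ 1: {3,4}
'e' @ 2: {1,2,5,6}
'a' @ 3: {3,4}
'e' @ 4: {1,2,5,6}
'a' @ 5: {3,4}
'e' @ 6: {1,2,5,6}
'd' @ 7: {7}  ✓accept
after full input: {7}  (accept=7 in)

Answer: ACCEPT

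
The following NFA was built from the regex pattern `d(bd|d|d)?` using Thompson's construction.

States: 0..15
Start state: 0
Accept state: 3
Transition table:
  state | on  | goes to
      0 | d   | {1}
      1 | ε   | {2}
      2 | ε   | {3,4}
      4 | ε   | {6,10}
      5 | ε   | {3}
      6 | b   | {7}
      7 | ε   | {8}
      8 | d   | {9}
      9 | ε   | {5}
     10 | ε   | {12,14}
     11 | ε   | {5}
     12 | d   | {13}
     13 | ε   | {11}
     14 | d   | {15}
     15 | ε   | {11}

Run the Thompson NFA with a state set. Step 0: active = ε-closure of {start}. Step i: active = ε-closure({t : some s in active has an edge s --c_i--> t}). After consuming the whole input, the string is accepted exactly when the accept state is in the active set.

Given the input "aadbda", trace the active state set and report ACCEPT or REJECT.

Answer: REJECT

Trace:
S₀ = ε-closure({0}) = {0}
'a' @ 1: {}  — dead — no transitions
rest 'adbda' ignored (set empty)
final: {}; accept 3 not in set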